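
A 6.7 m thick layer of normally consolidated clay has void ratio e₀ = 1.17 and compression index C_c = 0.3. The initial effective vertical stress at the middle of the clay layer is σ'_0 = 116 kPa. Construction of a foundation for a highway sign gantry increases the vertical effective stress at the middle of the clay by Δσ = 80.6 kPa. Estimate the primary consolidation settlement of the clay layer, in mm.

Final effective stress: σ'_f = σ'_0 + Δσ = 116 + 80.6 = 196.6 kPa.
Normally consolidated clay, so the full stress increment lies on the virgin compression line:
S_c = C_c·H/(1+e₀)·log₁₀(σ'_f/σ'_0) = 0.3×6.7/(1+1.17)×log₁₀(196.6/116)
    = 0.92627 × 0.22913 = 0.2122 m

S_c ≈ 212 mm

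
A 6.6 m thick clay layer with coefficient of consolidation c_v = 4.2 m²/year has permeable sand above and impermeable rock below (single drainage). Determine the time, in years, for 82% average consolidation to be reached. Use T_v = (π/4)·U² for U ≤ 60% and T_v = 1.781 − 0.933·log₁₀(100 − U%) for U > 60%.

t ≈ 6.32 years

Drainage path length: H_d = H = 6.6 m (single drainage).
U > 60%: T_v = 1.781 − 0.933·log₁₀(100 − 82) = 0.60983.
t = T_v·H_d²/c_v = 0.60983×6.6²/4.2 = 6.325 years.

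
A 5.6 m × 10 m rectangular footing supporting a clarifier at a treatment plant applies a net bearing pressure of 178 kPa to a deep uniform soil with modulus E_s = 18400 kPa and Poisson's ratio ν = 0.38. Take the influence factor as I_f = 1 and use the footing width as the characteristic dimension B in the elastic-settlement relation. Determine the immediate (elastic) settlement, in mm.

S_e ≈ 46.4 mm

Immediate (elastic) settlement: S_e = q·B·(1−ν²)/E_s · I_f.
S_e = 178 × 5.6 × (1 − 0.38²) / 18400 × 1
    = 178 × 5.6 × 0.8556 / 18400 × 1
    = 0.04635 m = 46.35 mm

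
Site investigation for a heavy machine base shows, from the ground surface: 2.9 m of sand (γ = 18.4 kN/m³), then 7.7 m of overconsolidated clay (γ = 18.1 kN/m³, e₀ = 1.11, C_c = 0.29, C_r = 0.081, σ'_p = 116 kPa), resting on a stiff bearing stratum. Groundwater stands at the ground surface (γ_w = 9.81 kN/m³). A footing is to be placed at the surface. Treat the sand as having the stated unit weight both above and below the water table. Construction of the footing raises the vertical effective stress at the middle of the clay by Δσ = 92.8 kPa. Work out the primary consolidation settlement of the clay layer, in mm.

Mid-depth of clay below the ground surface: z = 2.9 + 7.7/2 = 6.75 m.
Total vertical stress at mid-clay: σ_v = 18.4×2.9 + 18.1×3.85 = 123.04 kPa.
Pore pressure: u = 9.81×(6.75 − 0) = 66.218 kPa.
Initial effective stress: σ'_0 = σ_v − u = 123.04 − 66.218 = 56.822 kPa.
Final effective stress: σ'_f = 56.822 + 92.8 = 149.62 kPa.
σ'_f = 149.62 > σ'_p = 116 kPa, so the stress path crosses the preconsolidation pressure — recompression up to σ'_p, then virgin compression beyond:
S_c = H/(1+e₀)·[C_r·log₁₀(σ'_p/σ'_0) + C_c·log₁₀(σ'_f/σ'_p)]
    = 7.7/2.11 × [0.081×log₁₀(116/56.822) + 0.29×log₁₀(149.62/116)]
    = 3.6493 × [0.025105 + 0.032054] = 0.2086 m

S_c ≈ 209 mm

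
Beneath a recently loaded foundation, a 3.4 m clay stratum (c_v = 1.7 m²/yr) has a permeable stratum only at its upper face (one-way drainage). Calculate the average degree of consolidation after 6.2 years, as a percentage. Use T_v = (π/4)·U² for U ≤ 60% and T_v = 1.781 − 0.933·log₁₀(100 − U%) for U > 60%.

Drainage path length: H_d = H = 3.4 m (single drainage).
T_v = c_v·t/H_d² = 1.7×6.2/3.4² = 0.91176.
T_v = 0.91176 corresponds to the U > 60% branch:
U = 1 − 10^((1.781 − T_v)/0.933)/100 = 0.9146

U ≈ 91.5 %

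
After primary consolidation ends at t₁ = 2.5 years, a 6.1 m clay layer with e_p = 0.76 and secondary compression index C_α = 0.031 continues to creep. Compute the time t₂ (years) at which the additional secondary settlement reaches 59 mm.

t₂ ≈ 8.85 years

S_s = C_α·H/(1+e_p)·log₁₀(t₂/t₁) ⇒ log₁₀(t₂/t₁) = S_s·(1+e_p)/(C_α·H).
log₁₀(t₂/t₁) = 0.059 × (1+0.76) / (0.031×6.1) = 0.5491
t₂ = t₁ × 10^0.5491 = 2.5 × 3.541 = 8.853 years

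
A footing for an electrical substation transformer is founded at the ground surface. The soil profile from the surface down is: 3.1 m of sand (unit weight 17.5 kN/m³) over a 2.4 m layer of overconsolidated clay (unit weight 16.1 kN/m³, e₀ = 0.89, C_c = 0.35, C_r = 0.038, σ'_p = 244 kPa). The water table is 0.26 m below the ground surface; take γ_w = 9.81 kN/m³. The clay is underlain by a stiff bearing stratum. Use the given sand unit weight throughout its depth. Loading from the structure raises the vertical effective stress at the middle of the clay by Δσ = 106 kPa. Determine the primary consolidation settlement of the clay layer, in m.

Mid-depth of clay below the ground surface: z = 3.1 + 2.4/2 = 4.3 m.
Total vertical stress at mid-clay: σ_v = 17.5×3.1 + 16.1×1.2 = 73.57 kPa.
Pore pressure: u = 9.81×(4.3 − 0.26) = 39.632 kPa.
Initial effective stress: σ'_0 = σ_v − u = 73.57 − 39.632 = 33.938 kPa.
Final effective stress: σ'_f = 33.938 + 106 = 139.94 kPa.
σ'_f = 139.94 ≤ σ'_p = 244 kPa, so the clay remains overconsolidated and only the recompression index applies:
S_c = C_r·H/(1+e₀)·log₁₀(σ'_f/σ'_0) = 0.038×2.4/1.89×log₁₀(139.94/33.938)
    = 0.048252 × 0.61526 = 0.02969 m

S_c ≈ 0.0297 m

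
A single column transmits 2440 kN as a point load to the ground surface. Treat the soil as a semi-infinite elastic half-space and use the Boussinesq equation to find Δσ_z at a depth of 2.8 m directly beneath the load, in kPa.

Δσ_z ≈ 149 kPa

Boussinesq vertical stress below a point load on an elastic half-space:
Δσ_z = 3P/(2πz²) · [1 + (r/z)²]^(−5/2)
r/z = 0/2.8 = 0; [1+(r/z)²]^(−5/2) = 1.
Δσ_z = 3×2440/(2π×2.8²) × 1 = 148.6 × 1 = 148.6 kPa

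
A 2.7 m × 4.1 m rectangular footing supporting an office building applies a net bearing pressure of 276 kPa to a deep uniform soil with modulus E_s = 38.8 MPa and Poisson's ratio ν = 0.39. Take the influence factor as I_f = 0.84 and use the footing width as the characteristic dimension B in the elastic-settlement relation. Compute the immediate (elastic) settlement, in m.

Immediate (elastic) settlement: S_e = q·B·(1−ν²)/E_s · I_f.
E_s = 38.8 MPa = 38800 kPa.
S_e = 276 × 2.7 × (1 − 0.39²) / 38800 × 0.84
    = 276 × 2.7 × 0.8479 / 38800 × 0.84
    = 0.01368 m

S_e ≈ 0.0137 m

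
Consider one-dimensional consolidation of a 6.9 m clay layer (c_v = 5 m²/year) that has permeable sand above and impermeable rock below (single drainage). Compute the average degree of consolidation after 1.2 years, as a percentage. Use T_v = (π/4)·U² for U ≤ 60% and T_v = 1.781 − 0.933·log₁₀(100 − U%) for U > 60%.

Drainage path length: H_d = H = 6.9 m (single drainage).
T_v = c_v·t/H_d² = 5×1.2/6.9² = 0.12602.
T_v = 0.12602 corresponds to the U ≤ 60% branch:
U = √(4T_v/π) = 0.4006

U ≈ 40.1 %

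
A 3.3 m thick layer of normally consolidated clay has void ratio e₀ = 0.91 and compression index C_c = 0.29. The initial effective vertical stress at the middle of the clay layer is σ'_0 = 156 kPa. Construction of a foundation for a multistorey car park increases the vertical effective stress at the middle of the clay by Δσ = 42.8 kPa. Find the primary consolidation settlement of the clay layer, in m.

Final effective stress: σ'_f = σ'_0 + Δσ = 156 + 42.8 = 198.8 kPa.
Normally consolidated clay, so the full stress increment lies on the virgin compression line:
S_c = C_c·H/(1+e₀)·log₁₀(σ'_f/σ'_0) = 0.29×3.3/(1+0.91)×log₁₀(198.8/156)
    = 0.50105 × 0.10529 = 0.05276 m

S_c ≈ 0.0528 m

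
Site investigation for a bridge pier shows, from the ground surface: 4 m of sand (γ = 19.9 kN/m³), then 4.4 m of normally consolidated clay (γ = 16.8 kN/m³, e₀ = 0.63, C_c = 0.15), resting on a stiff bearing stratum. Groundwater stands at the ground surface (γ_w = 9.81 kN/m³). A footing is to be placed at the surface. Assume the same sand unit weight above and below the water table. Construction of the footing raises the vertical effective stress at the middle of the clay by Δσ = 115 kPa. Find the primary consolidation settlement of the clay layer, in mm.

S_c ≈ 197 mm

Mid-depth of clay below the ground surface: z = 4 + 4.4/2 = 6.2 m.
Total vertical stress at mid-clay: σ_v = 19.9×4 + 16.8×2.2 = 116.56 kPa.
Pore pressure: u = 9.81×(6.2 − 0) = 60.822 kPa.
Initial effective stress: σ'_0 = σ_v − u = 116.56 − 60.822 = 55.738 kPa.
Final effective stress: σ'_f = σ'_0 + Δσ = 55.738 + 115 = 170.74 kPa.
Normally consolidated clay, so the full stress increment lies on the virgin compression line:
S_c = C_c·H/(1+e₀)·log₁₀(σ'_f/σ'_0) = 0.15×4.4/(1+0.63)×log₁₀(170.74/55.738)
    = 0.40491 × 0.48618 = 0.1969 m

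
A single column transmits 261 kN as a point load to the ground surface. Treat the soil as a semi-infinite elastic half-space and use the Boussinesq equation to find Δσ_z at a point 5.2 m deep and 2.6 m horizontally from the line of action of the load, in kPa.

Δσ_z ≈ 2.64 kPa

Boussinesq vertical stress below a point load on an elastic half-space:
Δσ_z = 3P/(2πz²) · [1 + (r/z)²]^(−5/2)
r/z = 2.6/5.2 = 0.5; [1+(r/z)²]^(−5/2) = 0.57243.
Δσ_z = 3×261/(2π×5.2²) × 0.57243 = 4.6087 × 0.57243 = 2.638 kPa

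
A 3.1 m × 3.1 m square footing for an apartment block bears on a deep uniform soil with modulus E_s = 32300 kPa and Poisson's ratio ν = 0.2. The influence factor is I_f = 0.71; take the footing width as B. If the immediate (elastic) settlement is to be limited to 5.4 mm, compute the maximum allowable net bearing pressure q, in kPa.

q ≈ 82.5 kPa

S_e = q·B·(1−ν²)/E_s · I_f  ⇒  q = S_e·E_s / (B·(1−ν²)·I_f).
q = 0.0054 × 32300 / (3.1 × 0.96 × 0.71) = 82.55 kPa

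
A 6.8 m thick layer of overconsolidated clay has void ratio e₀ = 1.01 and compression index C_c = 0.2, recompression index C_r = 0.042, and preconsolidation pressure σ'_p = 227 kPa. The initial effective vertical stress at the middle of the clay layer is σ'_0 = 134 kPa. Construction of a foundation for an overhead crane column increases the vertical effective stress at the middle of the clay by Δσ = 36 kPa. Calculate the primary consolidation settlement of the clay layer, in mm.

Final effective stress: σ'_f = 134 + 36 = 170 kPa.
σ'_f = 170 ≤ σ'_p = 227 kPa, so the clay remains overconsolidated and only the recompression index applies:
S_c = C_r·H/(1+e₀)·log₁₀(σ'_f/σ'_0) = 0.042×6.8/2.01×log₁₀(170/134)
    = 0.14209 × 0.10334 = 0.01468 m

S_c ≈ 14.7 mm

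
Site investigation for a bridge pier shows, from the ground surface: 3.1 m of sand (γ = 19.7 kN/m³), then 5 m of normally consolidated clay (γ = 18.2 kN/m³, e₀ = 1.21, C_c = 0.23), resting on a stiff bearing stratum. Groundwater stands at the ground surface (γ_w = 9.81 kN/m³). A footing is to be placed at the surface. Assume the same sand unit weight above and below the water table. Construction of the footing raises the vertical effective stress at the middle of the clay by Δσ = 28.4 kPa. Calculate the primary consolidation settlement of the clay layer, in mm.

S_c ≈ 99 mm

Mid-depth of clay below the ground surface: z = 3.1 + 5/2 = 5.6 m.
Total vertical stress at mid-clay: σ_v = 19.7×3.1 + 18.2×2.5 = 106.57 kPa.
Pore pressure: u = 9.81×(5.6 − 0) = 54.936 kPa.
Initial effective stress: σ'_0 = σ_v − u = 106.57 − 54.936 = 51.634 kPa.
Final effective stress: σ'_f = σ'_0 + Δσ = 51.634 + 28.4 = 80.034 kPa.
Normally consolidated clay, so the full stress increment lies on the virgin compression line:
S_c = C_c·H/(1+e₀)·log₁₀(σ'_f/σ'_0) = 0.23×5/(1+1.21)×log₁₀(80.034/51.634)
    = 0.52036 × 0.19034 = 0.09905 m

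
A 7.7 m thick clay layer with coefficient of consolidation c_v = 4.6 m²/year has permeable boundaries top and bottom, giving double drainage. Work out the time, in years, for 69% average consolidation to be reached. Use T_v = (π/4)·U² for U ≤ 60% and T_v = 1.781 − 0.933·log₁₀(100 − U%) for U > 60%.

t ≈ 1.26 years

Drainage path length: H_d = H/2 = 3.85 m (double drainage).
U > 60%: T_v = 1.781 − 0.933·log₁₀(100 − 69) = 0.38956.
t = T_v·H_d²/c_v = 0.38956×3.85²/4.6 = 1.255 years.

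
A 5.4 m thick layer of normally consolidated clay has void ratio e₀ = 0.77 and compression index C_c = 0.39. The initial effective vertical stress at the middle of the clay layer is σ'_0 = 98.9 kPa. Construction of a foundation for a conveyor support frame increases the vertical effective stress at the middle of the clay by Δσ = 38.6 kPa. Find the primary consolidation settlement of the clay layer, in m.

S_c ≈ 0.17 m

Final effective stress: σ'_f = σ'_0 + Δσ = 98.9 + 38.6 = 137.5 kPa.
Normally consolidated clay, so the full stress increment lies on the virgin compression line:
S_c = C_c·H/(1+e₀)·log₁₀(σ'_f/σ'_0) = 0.39×5.4/(1+0.77)×log₁₀(137.5/98.9)
    = 1.1898 × 0.14311 = 0.1703 m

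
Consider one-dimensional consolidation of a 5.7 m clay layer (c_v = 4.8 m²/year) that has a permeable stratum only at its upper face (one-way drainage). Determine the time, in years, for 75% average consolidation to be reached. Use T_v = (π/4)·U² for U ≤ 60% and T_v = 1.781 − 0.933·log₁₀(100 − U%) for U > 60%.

Drainage path length: H_d = H = 5.7 m (single drainage).
U > 60%: T_v = 1.781 − 0.933·log₁₀(100 − 75) = 0.47672.
t = T_v·H_d²/c_v = 0.47672×5.7²/4.8 = 3.227 years.

t ≈ 3.23 years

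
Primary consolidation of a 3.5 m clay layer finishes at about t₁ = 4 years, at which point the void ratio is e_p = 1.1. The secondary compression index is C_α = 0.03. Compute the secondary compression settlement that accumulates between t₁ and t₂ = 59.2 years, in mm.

S_s ≈ 58.5 mm

Secondary compression: S_s = C_α·H/(1+e_p)·log₁₀(t₂/t₁)
S_s = 0.03×3.5/(1+1.1)×log₁₀(59.2/4)
    = 0.05 × 1.17 = 0.05851 m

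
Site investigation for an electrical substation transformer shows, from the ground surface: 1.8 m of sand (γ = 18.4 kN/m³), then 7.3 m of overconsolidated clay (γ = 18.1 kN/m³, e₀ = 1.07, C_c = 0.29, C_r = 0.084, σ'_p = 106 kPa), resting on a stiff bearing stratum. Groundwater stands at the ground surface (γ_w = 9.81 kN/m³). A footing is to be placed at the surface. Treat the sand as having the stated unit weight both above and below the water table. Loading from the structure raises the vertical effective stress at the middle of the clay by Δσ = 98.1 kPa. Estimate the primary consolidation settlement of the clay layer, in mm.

Mid-depth of clay below the ground surface: z = 1.8 + 7.3/2 = 5.45 m.
Total vertical stress at mid-clay: σ_v = 18.4×1.8 + 18.1×3.65 = 99.185 kPa.
Pore pressure: u = 9.81×(5.45 − 0) = 53.465 kPa.
Initial effective stress: σ'_0 = σ_v − u = 99.185 − 53.465 = 45.72 kPa.
Final effective stress: σ'_f = 45.72 + 98.1 = 143.82 kPa.
σ'_f = 143.82 > σ'_p = 106 kPa, so the stress path crosses the preconsolidation pressure — recompression up to σ'_p, then virgin compression beyond:
S_c = H/(1+e₀)·[C_r·log₁₀(σ'_p/σ'_0) + C_c·log₁₀(σ'_f/σ'_p)]
    = 7.3/2.07 × [0.084×log₁₀(106/45.72) + 0.29×log₁₀(143.82/106)]
    = 3.5266 × [0.030677 + 0.038429] = 0.2437 m

S_c ≈ 244 mm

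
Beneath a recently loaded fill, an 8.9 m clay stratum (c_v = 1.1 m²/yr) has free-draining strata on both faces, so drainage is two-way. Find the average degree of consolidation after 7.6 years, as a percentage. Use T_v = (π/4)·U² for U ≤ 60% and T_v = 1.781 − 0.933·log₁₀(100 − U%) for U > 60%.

Drainage path length: H_d = H/2 = 4.45 m (double drainage).
T_v = c_v·t/H_d² = 1.1×7.6/4.45² = 0.42217.
T_v = 0.42217 corresponds to the U > 60% branch:
U = 1 − 10^((1.781 − T_v)/0.933)/100 = 0.714

U ≈ 71.4 %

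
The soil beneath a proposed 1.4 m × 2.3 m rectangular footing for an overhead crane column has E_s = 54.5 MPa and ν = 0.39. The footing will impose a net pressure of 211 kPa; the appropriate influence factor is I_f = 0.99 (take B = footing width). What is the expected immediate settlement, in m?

S_e ≈ 0.00455 m

Immediate (elastic) settlement: S_e = q·B·(1−ν²)/E_s · I_f.
E_s = 54.5 MPa = 54500 kPa.
S_e = 211 × 1.4 × (1 − 0.39²) / 54500 × 0.99
    = 211 × 1.4 × 0.8479 / 54500 × 0.99
    = 0.00455 m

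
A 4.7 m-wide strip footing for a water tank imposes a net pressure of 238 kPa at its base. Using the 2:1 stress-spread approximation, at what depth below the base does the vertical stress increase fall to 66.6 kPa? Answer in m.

2:1 spreading — at depth z the loaded area has grown by z in each plan dimension:
qB/(B+z) = Δσ_z ⇒ z = qB/Δσ_z − B = 238×4.7/66.6 − 4.7 = 12.1 m

z ≈ 12.1 m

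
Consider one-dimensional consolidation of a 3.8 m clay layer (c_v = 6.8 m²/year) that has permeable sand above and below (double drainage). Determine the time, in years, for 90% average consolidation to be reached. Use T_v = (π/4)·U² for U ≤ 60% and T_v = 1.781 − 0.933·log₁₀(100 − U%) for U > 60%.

Drainage path length: H_d = H/2 = 1.9 m (double drainage).
U > 60%: T_v = 1.781 − 0.933·log₁₀(100 − 90) = 0.848.
t = T_v·H_d²/c_v = 0.848×1.9²/6.8 = 0.4502 years.

t ≈ 0.45 years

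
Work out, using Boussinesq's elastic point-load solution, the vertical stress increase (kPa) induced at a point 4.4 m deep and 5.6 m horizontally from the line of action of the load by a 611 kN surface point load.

Boussinesq vertical stress below a point load on an elastic half-space:
Δσ_z = 3P/(2πz²) · [1 + (r/z)²]^(−5/2)
r/z = 5.6/4.4 = 1.2727; [1+(r/z)²]^(−5/2) = 0.090015.
Δσ_z = 3×611/(2π×4.4²) × 0.090015 = 15.069 × 0.090015 = 1.356 kPa

Δσ_z ≈ 1.36 kPa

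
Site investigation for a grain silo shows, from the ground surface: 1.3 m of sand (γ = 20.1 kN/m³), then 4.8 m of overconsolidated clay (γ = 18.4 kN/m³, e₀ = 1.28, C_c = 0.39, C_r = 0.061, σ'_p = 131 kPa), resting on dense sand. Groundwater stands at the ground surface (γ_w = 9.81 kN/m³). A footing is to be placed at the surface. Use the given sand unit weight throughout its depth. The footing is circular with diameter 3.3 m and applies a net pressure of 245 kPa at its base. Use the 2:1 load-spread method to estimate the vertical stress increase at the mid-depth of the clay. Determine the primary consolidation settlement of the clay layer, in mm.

S_c ≈ 53.3 mm

Mid-depth of clay below the ground surface: z = 1.3 + 4.8/2 = 3.7 m.
Total vertical stress at mid-clay: σ_v = 20.1×1.3 + 18.4×2.4 = 70.29 kPa.
Pore pressure: u = 9.81×(3.7 − 0) = 36.297 kPa.
Initial effective stress: σ'_0 = σ_v − u = 70.29 − 36.297 = 33.993 kPa.
Stress increase at mid-clay by the 2:1 spreading method:
Δσ ≈ qD²/(D+z)² = 245×3.3²/(3.3+3.7)² = 54.45 kPa
Final effective stress: σ'_f = 33.993 + 54.45 = 88.443 kPa.
σ'_f = 88.443 ≤ σ'_p = 131 kPa, so the clay remains overconsolidated and only the recompression index applies:
S_c = C_r·H/(1+e₀)·log₁₀(σ'_f/σ'_0) = 0.061×4.8/2.28×log₁₀(88.443/33.993)
    = 0.12842 × 0.41527 = 0.05333 m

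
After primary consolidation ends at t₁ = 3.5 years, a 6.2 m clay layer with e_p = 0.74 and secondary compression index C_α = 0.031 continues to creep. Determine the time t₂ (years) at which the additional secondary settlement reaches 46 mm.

S_s = C_α·H/(1+e_p)·log₁₀(t₂/t₁) ⇒ log₁₀(t₂/t₁) = S_s·(1+e_p)/(C_α·H).
log₁₀(t₂/t₁) = 0.046 × (1+0.74) / (0.031×6.2) = 0.4164
t₂ = t₁ × 10^0.4164 = 3.5 × 2.609 = 9.131 years

t₂ ≈ 9.13 years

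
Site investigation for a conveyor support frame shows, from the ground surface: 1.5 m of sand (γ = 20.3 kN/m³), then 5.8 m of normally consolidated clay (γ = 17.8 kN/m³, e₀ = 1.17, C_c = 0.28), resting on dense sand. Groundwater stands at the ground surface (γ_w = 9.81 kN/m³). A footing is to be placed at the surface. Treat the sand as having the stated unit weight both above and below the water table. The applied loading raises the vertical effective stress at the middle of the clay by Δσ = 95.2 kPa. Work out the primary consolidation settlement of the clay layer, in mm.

S_c ≈ 402 mm

Mid-depth of clay below the ground surface: z = 1.5 + 5.8/2 = 4.4 m.
Total vertical stress at mid-clay: σ_v = 20.3×1.5 + 17.8×2.9 = 82.07 kPa.
Pore pressure: u = 9.81×(4.4 − 0) = 43.164 kPa.
Initial effective stress: σ'_0 = σ_v − u = 82.07 − 43.164 = 38.906 kPa.
Final effective stress: σ'_f = σ'_0 + Δσ = 38.906 + 95.2 = 134.11 kPa.
Normally consolidated clay, so the full stress increment lies on the virgin compression line:
S_c = C_c·H/(1+e₀)·log₁₀(σ'_f/σ'_0) = 0.28×5.8/(1+1.17)×log₁₀(134.11/38.906)
    = 0.74839 × 0.53744 = 0.4022 m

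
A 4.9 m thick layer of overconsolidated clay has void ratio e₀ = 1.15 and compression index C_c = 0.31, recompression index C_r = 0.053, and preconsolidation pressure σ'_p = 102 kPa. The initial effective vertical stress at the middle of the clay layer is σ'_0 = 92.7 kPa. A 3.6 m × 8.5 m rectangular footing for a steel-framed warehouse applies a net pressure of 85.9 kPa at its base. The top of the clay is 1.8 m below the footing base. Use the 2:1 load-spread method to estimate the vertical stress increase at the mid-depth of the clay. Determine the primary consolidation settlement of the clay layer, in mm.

Mid-depth of clay below the footing base: z = 1.8 + 4.9/2 = 4.25 m.
Stress increase at mid-clay by the 2:1 spreading method:
Δσ = qBL/((B+z)(L+z)) = 85.9×3.6×8.5/((3.6+4.25)(8.5+4.25)) = 26.262 kPa
Final effective stress: σ'_f = 92.7 + 26.262 = 118.96 kPa.
σ'_f = 118.96 > σ'_p = 102 kPa, so the stress path crosses the preconsolidation pressure — recompression up to σ'_p, then virgin compression beyond:
S_c = H/(1+e₀)·[C_r·log₁₀(σ'_p/σ'_0) + C_c·log₁₀(σ'_f/σ'_p)]
    = 4.9/2.15 × [0.053×log₁₀(102/92.7) + 0.31×log₁₀(118.96/102)]
    = 2.2791 × [0.0022006 + 0.020708] = 0.05221 m

S_c ≈ 52.2 mm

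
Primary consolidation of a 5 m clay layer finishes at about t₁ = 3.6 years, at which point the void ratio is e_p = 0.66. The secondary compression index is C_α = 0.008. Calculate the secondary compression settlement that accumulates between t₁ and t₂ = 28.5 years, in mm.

S_s ≈ 21.7 mm

Secondary compression: S_s = C_α·H/(1+e_p)·log₁₀(t₂/t₁)
S_s = 0.008×5/(1+0.66)×log₁₀(28.5/3.6)
    = 0.0241 × 0.8985 = 0.02165 m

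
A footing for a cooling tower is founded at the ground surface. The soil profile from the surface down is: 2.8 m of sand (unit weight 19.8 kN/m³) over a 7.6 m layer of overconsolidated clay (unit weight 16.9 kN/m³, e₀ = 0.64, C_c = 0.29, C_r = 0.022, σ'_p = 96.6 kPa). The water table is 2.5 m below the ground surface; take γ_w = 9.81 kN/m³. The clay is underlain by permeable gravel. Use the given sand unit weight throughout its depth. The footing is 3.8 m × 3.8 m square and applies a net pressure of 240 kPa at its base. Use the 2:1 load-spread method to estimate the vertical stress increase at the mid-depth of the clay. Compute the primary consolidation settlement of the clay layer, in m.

Mid-depth of clay below the ground surface: z = 2.8 + 7.6/2 = 6.6 m.
Total vertical stress at mid-clay: σ_v = 19.8×2.8 + 16.9×3.8 = 119.66 kPa.
Pore pressure: u = 9.81×(6.6 − 2.5) = 40.221 kPa.
Initial effective stress: σ'_0 = σ_v − u = 119.66 − 40.221 = 79.439 kPa.
Stress increase at mid-clay by the 2:1 spreading method:
Δσ = qBL/((B+z)(L+z)) = 240×3.8×3.8/((3.8+6.6)(3.8+6.6)) = 32.041 kPa
Final effective stress: σ'_f = 79.439 + 32.041 = 111.48 kPa.
σ'_f = 111.48 > σ'_p = 96.6 kPa, so the stress path crosses the preconsolidation pressure — recompression up to σ'_p, then virgin compression beyond:
S_c = H/(1+e₀)·[C_r·log₁₀(σ'_p/σ'_0) + C_c·log₁₀(σ'_f/σ'_p)]
    = 7.6/1.64 × [0.022×log₁₀(96.6/79.439) + 0.29×log₁₀(111.48/96.6)]
    = 4.6341 × [0.0018688 + 0.018044] = 0.09228 m

S_c ≈ 0.0923 m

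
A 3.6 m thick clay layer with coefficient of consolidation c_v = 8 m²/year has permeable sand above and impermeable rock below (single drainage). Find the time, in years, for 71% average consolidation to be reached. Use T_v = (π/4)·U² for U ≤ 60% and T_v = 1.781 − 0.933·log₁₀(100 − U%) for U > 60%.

Drainage path length: H_d = H = 3.6 m (single drainage).
U > 60%: T_v = 1.781 − 0.933·log₁₀(100 − 71) = 0.41658.
t = T_v·H_d²/c_v = 0.41658×3.6²/8 = 0.6749 years.

t ≈ 0.675 years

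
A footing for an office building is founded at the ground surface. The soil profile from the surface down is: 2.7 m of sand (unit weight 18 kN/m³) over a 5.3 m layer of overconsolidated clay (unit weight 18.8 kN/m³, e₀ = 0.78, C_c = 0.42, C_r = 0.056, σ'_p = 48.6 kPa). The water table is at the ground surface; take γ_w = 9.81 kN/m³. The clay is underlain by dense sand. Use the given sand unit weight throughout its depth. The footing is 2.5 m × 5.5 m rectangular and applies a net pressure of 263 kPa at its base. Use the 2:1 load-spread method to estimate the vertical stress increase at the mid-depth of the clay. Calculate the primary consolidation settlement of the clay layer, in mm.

Mid-depth of clay below the ground surface: z = 2.7 + 5.3/2 = 5.35 m.
Total vertical stress at mid-clay: σ_v = 18×2.7 + 18.8×2.65 = 98.42 kPa.
Pore pressure: u = 9.81×(5.35 − 0) = 52.483 kPa.
Initial effective stress: σ'_0 = σ_v − u = 98.42 − 52.483 = 45.937 kPa.
Stress increase at mid-clay by the 2:1 spreading method:
Δσ = qBL/((B+z)(L+z)) = 263×2.5×5.5/((2.5+5.35)(5.5+5.35)) = 42.458 kPa
Final effective stress: σ'_f = 45.937 + 42.458 = 88.395 kPa.
σ'_f = 88.395 > σ'_p = 48.6 kPa, so the stress path crosses the preconsolidation pressure — recompression up to σ'_p, then virgin compression beyond:
S_c = H/(1+e₀)·[C_r·log₁₀(σ'_p/σ'_0) + C_c·log₁₀(σ'_f/σ'_p)]
    = 5.3/1.78 × [0.056×log₁₀(48.6/45.937) + 0.42×log₁₀(88.395/48.6)]
    = 2.9775 × [0.0013705 + 0.10911] = 0.329 m

S_c ≈ 329 mm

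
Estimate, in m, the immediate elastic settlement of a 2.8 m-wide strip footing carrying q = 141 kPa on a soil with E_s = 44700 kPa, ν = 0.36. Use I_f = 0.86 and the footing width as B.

Immediate (elastic) settlement: S_e = q·B·(1−ν²)/E_s · I_f.
S_e = 141 × 2.8 × (1 − 0.36²) / 44700 × 0.86
    = 141 × 2.8 × 0.8704 / 44700 × 0.86
    = 0.006611 m

S_e ≈ 0.00661 m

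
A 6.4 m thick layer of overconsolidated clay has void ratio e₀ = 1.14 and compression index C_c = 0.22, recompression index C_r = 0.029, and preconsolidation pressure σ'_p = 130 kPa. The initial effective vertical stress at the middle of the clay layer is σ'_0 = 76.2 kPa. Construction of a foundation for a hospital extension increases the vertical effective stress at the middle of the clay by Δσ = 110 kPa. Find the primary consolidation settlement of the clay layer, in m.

Final effective stress: σ'_f = 76.2 + 110 = 186.2 kPa.
σ'_f = 186.2 > σ'_p = 130 kPa, so the stress path crosses the preconsolidation pressure — recompression up to σ'_p, then virgin compression beyond:
S_c = H/(1+e₀)·[C_r·log₁₀(σ'_p/σ'_0) + C_c·log₁₀(σ'_f/σ'_p)]
    = 6.4/2.14 × [0.029×log₁₀(130/76.2) + 0.22×log₁₀(186.2/130)]
    = 2.9907 × [0.0067277 + 0.034328] = 0.1228 m

S_c ≈ 0.123 m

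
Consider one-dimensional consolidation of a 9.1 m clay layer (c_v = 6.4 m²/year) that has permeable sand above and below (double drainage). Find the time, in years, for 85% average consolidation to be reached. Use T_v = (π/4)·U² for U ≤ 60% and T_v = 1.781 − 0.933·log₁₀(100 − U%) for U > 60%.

t ≈ 2.21 years

Drainage path length: H_d = H/2 = 4.55 m (double drainage).
U > 60%: T_v = 1.781 − 0.933·log₁₀(100 − 85) = 0.68371.
t = T_v·H_d²/c_v = 0.68371×4.55²/6.4 = 2.212 years.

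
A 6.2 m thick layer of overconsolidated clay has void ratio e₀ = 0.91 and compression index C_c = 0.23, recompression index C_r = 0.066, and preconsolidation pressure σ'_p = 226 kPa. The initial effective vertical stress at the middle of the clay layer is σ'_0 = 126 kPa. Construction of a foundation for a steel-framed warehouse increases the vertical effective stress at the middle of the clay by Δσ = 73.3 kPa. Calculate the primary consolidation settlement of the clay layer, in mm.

S_c ≈ 42.7 mm

Final effective stress: σ'_f = 126 + 73.3 = 199.3 kPa.
σ'_f = 199.3 ≤ σ'_p = 226 kPa, so the clay remains overconsolidated and only the recompression index applies:
S_c = C_r·H/(1+e₀)·log₁₀(σ'_f/σ'_0) = 0.066×6.2/1.91×log₁₀(199.3/126)
    = 0.21424 × 0.19914 = 0.04266 m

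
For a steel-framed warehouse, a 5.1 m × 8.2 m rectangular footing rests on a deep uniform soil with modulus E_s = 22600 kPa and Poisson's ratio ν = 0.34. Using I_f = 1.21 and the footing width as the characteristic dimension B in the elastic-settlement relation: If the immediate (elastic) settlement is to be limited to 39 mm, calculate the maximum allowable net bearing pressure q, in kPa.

S_e = q·B·(1−ν²)/E_s · I_f  ⇒  q = S_e·E_s / (B·(1−ν²)·I_f).
q = 0.039 × 22600 / (5.1 × 0.8844 × 1.21) = 161.5 kPa

q ≈ 161 kPa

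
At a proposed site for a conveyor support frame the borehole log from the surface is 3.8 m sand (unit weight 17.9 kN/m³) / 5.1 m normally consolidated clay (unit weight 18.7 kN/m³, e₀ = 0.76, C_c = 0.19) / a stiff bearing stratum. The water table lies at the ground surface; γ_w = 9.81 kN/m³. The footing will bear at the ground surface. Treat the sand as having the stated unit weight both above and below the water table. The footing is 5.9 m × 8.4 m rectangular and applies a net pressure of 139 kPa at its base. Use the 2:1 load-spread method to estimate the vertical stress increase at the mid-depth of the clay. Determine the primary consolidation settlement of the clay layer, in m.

Mid-depth of clay below the ground surface: z = 3.8 + 5.1/2 = 6.35 m.
Total vertical stress at mid-clay: σ_v = 17.9×3.8 + 18.7×2.55 = 115.7 kPa.
Pore pressure: u = 9.81×(6.35 − 0) = 62.294 kPa.
Initial effective stress: σ'_0 = σ_v − u = 115.7 − 62.294 = 53.406 kPa.
Stress increase at mid-clay by the 2:1 spreading method:
Δσ = qBL/((B+z)(L+z)) = 139×5.9×8.4/((5.9+6.35)(8.4+6.35)) = 38.126 kPa
Final effective stress: σ'_f = σ'_0 + Δσ = 53.406 + 38.126 = 91.532 kPa.
Normally consolidated clay, so the full stress increment lies on the virgin compression line:
S_c = C_c·H/(1+e₀)·log₁₀(σ'_f/σ'_0) = 0.19×5.1/(1+0.76)×log₁₀(91.532/53.406)
    = 0.55057 × 0.23398 = 0.1288 m

S_c ≈ 0.129 m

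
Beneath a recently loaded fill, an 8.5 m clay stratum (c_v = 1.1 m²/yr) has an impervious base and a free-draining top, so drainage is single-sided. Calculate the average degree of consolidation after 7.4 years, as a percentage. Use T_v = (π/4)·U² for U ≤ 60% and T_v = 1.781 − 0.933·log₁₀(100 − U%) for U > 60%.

Drainage path length: H_d = H = 8.5 m (single drainage).
T_v = c_v·t/H_d² = 1.1×7.4/8.5² = 0.11266.
T_v = 0.11266 corresponds to the U ≤ 60% branch:
U = √(4T_v/π) = 0.3787

U ≈ 37.9 %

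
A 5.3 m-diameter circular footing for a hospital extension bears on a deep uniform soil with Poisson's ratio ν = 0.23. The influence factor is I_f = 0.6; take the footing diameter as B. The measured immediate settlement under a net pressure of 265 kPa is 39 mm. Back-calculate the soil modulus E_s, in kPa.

S_e = q·B·(1−ν²)/E_s · I_f  ⇒  E_s = q·B·(1−ν²)·I_f / S_e.
E_s = 265 × 5.3 × 0.9471 × 0.6 / 0.039 = 20460 kPa

E_s ≈ 20500 kPa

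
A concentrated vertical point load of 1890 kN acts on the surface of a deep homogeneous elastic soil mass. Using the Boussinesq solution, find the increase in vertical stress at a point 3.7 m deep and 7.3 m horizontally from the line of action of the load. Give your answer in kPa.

Δσ_z ≈ 1.24 kPa

Boussinesq vertical stress below a point load on an elastic half-space:
Δσ_z = 3P/(2πz²) · [1 + (r/z)²]^(−5/2)
r/z = 7.3/3.7 = 1.973; [1+(r/z)²]^(−5/2) = 0.018886.
Δσ_z = 3×1890/(2π×3.7²) × 0.018886 = 65.917 × 0.018886 = 1.245 kPa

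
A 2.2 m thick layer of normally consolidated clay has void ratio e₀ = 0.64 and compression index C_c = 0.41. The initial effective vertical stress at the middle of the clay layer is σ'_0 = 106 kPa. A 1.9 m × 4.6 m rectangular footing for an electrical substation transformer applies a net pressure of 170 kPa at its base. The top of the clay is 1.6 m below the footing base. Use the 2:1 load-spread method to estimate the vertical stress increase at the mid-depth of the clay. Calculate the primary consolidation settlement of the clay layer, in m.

S_c ≈ 0.0833 m

Mid-depth of clay below the footing base: z = 1.6 + 2.2/2 = 2.7 m.
Stress increase at mid-clay by the 2:1 spreading method:
Δσ = qBL/((B+z)(L+z)) = 170×1.9×4.6/((1.9+2.7)(4.6+2.7)) = 44.247 kPa
Final effective stress: σ'_f = σ'_0 + Δσ = 106 + 44.247 = 150.25 kPa.
Normally consolidated clay, so the full stress increment lies on the virgin compression line:
S_c = C_c·H/(1+e₀)·log₁₀(σ'_f/σ'_0) = 0.41×2.2/(1+0.64)×log₁₀(150.25/106)
    = 0.55 × 0.15151 = 0.08333 m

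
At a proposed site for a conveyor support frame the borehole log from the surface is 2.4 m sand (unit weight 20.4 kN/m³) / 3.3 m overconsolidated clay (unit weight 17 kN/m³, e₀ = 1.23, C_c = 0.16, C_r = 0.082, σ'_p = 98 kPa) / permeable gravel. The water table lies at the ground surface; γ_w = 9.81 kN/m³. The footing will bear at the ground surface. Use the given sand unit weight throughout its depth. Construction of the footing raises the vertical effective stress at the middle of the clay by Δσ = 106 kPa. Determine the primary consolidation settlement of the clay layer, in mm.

Mid-depth of clay below the ground surface: z = 2.4 + 3.3/2 = 4.05 m.
Total vertical stress at mid-clay: σ_v = 20.4×2.4 + 17×1.65 = 77.01 kPa.
Pore pressure: u = 9.81×(4.05 − 0) = 39.73 kPa.
Initial effective stress: σ'_0 = σ_v − u = 77.01 − 39.73 = 37.28 kPa.
Final effective stress: σ'_f = 37.28 + 106 = 143.28 kPa.
σ'_f = 143.28 > σ'_p = 98 kPa, so the stress path crosses the preconsolidation pressure — recompression up to σ'_p, then virgin compression beyond:
S_c = H/(1+e₀)·[C_r·log₁₀(σ'_p/σ'_0) + C_c·log₁₀(σ'_f/σ'_p)]
    = 3.3/2.23 × [0.082×log₁₀(98/37.28) + 0.16×log₁₀(143.28/98)]
    = 1.4798 × [0.03442 + 0.026394] = 0.08999 m

S_c ≈ 90 mm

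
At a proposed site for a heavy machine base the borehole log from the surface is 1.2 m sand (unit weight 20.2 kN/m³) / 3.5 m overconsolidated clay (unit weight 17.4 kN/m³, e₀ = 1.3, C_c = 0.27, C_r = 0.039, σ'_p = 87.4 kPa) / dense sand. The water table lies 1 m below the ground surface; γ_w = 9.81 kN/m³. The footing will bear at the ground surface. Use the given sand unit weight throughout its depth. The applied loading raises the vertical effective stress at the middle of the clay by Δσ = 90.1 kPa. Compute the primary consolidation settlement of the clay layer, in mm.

Mid-depth of clay below the ground surface: z = 1.2 + 3.5/2 = 2.95 m.
Total vertical stress at mid-clay: σ_v = 20.2×1.2 + 17.4×1.75 = 54.69 kPa.
Pore pressure: u = 9.81×(2.95 − 1) = 19.13 kPa.
Initial effective stress: σ'_0 = σ_v − u = 54.69 − 19.13 = 35.56 kPa.
Final effective stress: σ'_f = 35.56 + 90.1 = 125.66 kPa.
σ'_f = 125.66 > σ'_p = 87.4 kPa, so the stress path crosses the preconsolidation pressure — recompression up to σ'_p, then virgin compression beyond:
S_c = H/(1+e₀)·[C_r·log₁₀(σ'_p/σ'_0) + C_c·log₁₀(σ'_f/σ'_p)]
    = 3.5/2.3 × [0.039×log₁₀(87.4/35.56) + 0.27×log₁₀(125.66/87.4)]
    = 1.5217 × [0.015231 + 0.042575] = 0.08796 m

S_c ≈ 88 mm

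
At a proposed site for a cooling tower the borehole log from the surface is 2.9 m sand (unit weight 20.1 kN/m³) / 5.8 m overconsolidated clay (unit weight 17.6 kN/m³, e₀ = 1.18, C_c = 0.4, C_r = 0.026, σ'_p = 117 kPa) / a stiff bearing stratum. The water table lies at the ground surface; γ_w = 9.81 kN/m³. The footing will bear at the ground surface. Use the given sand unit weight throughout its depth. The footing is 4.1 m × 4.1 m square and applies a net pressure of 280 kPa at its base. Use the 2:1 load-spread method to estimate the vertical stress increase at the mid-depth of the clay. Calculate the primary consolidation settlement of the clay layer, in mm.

Mid-depth of clay below the ground surface: z = 2.9 + 5.8/2 = 5.8 m.
Total vertical stress at mid-clay: σ_v = 20.1×2.9 + 17.6×2.9 = 109.33 kPa.
Pore pressure: u = 9.81×(5.8 − 0) = 56.898 kPa.
Initial effective stress: σ'_0 = σ_v − u = 109.33 − 56.898 = 52.432 kPa.
Stress increase at mid-clay by the 2:1 spreading method:
Δσ = qBL/((B+z)(L+z)) = 280×4.1×4.1/((4.1+5.8)(4.1+5.8)) = 48.024 kPa
Final effective stress: σ'_f = 52.432 + 48.024 = 100.46 kPa.
σ'_f = 100.46 ≤ σ'_p = 117 kPa, so the clay remains overconsolidated and only the recompression index applies:
S_c = C_r·H/(1+e₀)·log₁₀(σ'_f/σ'_0) = 0.026×5.8/2.18×log₁₀(100.46/52.432)
    = 0.069176 × 0.2824 = 0.01954 m

S_c ≈ 19.5 mm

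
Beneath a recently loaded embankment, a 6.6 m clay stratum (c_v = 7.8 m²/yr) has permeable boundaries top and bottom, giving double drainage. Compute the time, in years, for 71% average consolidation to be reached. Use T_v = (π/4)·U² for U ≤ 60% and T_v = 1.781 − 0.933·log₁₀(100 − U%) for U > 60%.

Drainage path length: H_d = H/2 = 3.3 m (double drainage).
U > 60%: T_v = 1.781 − 0.933·log₁₀(100 − 71) = 0.41658.
t = T_v·H_d²/c_v = 0.41658×3.3²/7.8 = 0.5816 years.

t ≈ 0.582 years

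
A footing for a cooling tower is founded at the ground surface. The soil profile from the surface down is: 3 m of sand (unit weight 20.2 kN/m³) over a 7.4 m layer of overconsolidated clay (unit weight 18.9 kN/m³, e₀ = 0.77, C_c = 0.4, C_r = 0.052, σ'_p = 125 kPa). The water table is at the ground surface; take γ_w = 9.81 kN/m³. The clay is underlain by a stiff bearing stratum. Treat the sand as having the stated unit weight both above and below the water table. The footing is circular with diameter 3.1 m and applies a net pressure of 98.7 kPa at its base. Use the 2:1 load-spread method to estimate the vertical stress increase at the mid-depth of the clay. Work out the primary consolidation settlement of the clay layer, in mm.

S_c ≈ 13.4 mm

Mid-depth of clay below the ground surface: z = 3 + 7.4/2 = 6.7 m.
Total vertical stress at mid-clay: σ_v = 20.2×3 + 18.9×3.7 = 130.53 kPa.
Pore pressure: u = 9.81×(6.7 − 0) = 65.727 kPa.
Initial effective stress: σ'_0 = σ_v − u = 130.53 − 65.727 = 64.803 kPa.
Stress increase at mid-clay by the 2:1 spreading method:
Δσ ≈ qD²/(D+z)² = 98.7×3.1²/(3.1+6.7)² = 9.8762 kPa
Final effective stress: σ'_f = 64.803 + 9.8762 = 74.679 kPa.
σ'_f = 74.679 ≤ σ'_p = 125 kPa, so the clay remains overconsolidated and only the recompression index applies:
S_c = C_r·H/(1+e₀)·log₁₀(σ'_f/σ'_0) = 0.052×7.4/1.77×log₁₀(74.679/64.803)
    = 0.2174 × 0.061603 = 0.01339 m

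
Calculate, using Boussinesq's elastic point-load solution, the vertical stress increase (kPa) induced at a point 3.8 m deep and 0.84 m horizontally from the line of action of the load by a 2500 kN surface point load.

Δσ_z ≈ 73.4 kPa

Boussinesq vertical stress below a point load on an elastic half-space:
Δσ_z = 3P/(2πz²) · [1 + (r/z)²]^(−5/2)
r/z = 0.84/3.8 = 0.22105; [1+(r/z)²]^(−5/2) = 0.88757.
Δσ_z = 3×2500/(2π×3.8²) × 0.88757 = 82.664 × 0.88757 = 73.37 kPa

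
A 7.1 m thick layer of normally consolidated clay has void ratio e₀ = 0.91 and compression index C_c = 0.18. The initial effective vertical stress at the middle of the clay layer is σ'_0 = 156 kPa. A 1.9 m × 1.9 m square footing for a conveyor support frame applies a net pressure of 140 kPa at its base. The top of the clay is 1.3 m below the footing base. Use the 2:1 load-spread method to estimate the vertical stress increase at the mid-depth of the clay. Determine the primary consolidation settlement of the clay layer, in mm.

S_c ≈ 20 mm

Mid-depth of clay below the footing base: z = 1.3 + 7.1/2 = 4.85 m.
Stress increase at mid-clay by the 2:1 spreading method:
Δσ = qBL/((B+z)(L+z)) = 140×1.9×1.9/((1.9+4.85)(1.9+4.85)) = 11.092 kPa
Final effective stress: σ'_f = σ'_0 + Δσ = 156 + 11.092 = 167.09 kPa.
Normally consolidated clay, so the full stress increment lies on the virgin compression line:
S_c = C_c·H/(1+e₀)·log₁₀(σ'_f/σ'_0) = 0.18×7.1/(1+0.91)×log₁₀(167.09/156)
    = 0.66911 × 0.029826 = 0.01996 m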